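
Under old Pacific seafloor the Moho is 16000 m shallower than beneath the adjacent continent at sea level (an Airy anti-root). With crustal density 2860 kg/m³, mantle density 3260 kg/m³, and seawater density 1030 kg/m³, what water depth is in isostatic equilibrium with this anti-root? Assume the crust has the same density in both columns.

3500 m

Replacing a thickness d of crust by seawater at the top must be balanced by replacing crust with mantle at the base: d (ρ_c − ρ_w) = a (ρ_m − ρ_c).
d = a (ρ_m − ρ_c)/(ρ_c − ρ_w) = 16000 m × 400/1830 = 3500 m.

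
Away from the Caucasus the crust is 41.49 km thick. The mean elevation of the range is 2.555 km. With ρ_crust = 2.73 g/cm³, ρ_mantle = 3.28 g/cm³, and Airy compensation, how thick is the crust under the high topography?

56.7 km

Root depth r = h ρ_c / (ρ_m − ρ_c) = 2.555 km × 2.73 / 0.55 = 12.68 km.
Total thickness = T + h + r = 41.49 km + 2.555 km + 12.68 km = 56.7 km.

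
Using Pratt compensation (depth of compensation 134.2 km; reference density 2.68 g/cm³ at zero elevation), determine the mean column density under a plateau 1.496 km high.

Pratt balance: ρ_ref D = ρ (D + h).
ρ = ρ_ref D/(D + h) = 2.68 × 134.2 km/(134.2 km + 1.496 km) = 2.65 g/cm³.

2.65 g/cm³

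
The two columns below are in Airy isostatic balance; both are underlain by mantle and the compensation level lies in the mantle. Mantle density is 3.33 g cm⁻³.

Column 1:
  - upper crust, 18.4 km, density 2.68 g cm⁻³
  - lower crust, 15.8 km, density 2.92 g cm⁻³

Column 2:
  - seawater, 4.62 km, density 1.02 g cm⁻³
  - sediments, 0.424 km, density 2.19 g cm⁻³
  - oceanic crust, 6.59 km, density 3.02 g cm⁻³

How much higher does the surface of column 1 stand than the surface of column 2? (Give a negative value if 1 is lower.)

For any compensation level in the mantle, the mantle terms cancel and isostasy reduces to e = (Σt_1 − Σt_2) − (Σ(ρt)_1 − Σ(ρt)_2) / ρ_m.
Σt_1 = 34.2 km; Σt_2 = 11.634 km; Σ(ρt)_1 = 95.448; Σ(ρt)_2 = 25.54276 (in km·g cm⁻³).
e = (34.2 − 11.634) − (95.448 − 25.54276) / 3.33 = 1.57 km.

1.57 km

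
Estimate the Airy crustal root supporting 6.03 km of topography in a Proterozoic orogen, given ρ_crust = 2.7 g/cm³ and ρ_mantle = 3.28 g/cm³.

28.1 km

Balancing pressure at the compensation depth: the weight of the topography is balanced by the buoyancy of the root, ρ_c h = (ρ_m − ρ_c) r.
r = h · ρ_c / (ρ_m − ρ_c) = 6.03 km × 2.7 / (3.28 − 2.7) = 28.1 km.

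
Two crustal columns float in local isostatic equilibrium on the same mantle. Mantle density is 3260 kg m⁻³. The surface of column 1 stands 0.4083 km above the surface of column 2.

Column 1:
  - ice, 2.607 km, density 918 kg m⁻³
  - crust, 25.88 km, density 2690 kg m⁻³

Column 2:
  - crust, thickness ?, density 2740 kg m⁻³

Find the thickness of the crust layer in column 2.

Take the compensation level at the base of the deeper column (depth z_c below the surface of column 1) and equate Σ ρ_i t_i down to z_c; mantle fills any gap and the z_c terms cancel.
Column 1: 2.607×918 + 25.88×2690 + (z_c − 28.487)×3260
Column 2: 0.4083×0 + x×2740 + (z_c − 0.4083 − 0 − x)×3260
The z_c×3260 term appears on both sides and cancels. Collect the known terms of each column as K = Σ(ρt)_known − 3260 × (depth of known layers): K_1 = 72010.426 − 3260×28.487 = −20857.194; K_2 = 0 − 3260×(0.4083 + 0) = −1331.058.
Balance: K_1 = K_2 − x×(3260 − 2740), so x = (K_2 − K_1)/(3260 − 2740) = 19526.1/520 = 37.6 km.

37.6 km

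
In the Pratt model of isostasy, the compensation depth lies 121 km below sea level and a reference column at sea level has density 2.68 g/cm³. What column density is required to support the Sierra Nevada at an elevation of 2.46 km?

2.63 g/cm³

Pratt balance: ρ_ref D = ρ (D + h).
ρ = ρ_ref D/(D + h) = 2.68 × 121 km/(121 km + 2.46 km) = 2.63 g/cm³.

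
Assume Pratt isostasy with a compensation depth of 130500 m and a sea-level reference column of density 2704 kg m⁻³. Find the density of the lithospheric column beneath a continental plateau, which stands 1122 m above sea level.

Pratt balance: ρ_ref D = ρ (D + h).
ρ = ρ_ref D/(D + h) = 2704 × 130500 m/(130500 m + 1122 m) = 2680 kg m⁻³.

2680 kg m⁻³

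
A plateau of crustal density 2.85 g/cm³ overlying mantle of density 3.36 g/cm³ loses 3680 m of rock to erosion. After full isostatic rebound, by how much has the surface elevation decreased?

559 m

Rebound u = e ρ_c/ρ_m = 3680 m × 2.85/3.36 = 3121 m.
Net surface drop = e − u = 3680 m − 3121 m = e (ρ_m − ρ_c)/ρ_m = 559 m.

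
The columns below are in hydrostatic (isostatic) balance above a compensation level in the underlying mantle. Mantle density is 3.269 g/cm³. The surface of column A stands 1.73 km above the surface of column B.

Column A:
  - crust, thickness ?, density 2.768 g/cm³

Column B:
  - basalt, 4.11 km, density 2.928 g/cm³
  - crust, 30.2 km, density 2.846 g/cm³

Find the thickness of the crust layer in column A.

39.6 km

Take the compensation level at the base of the deeper column (depth z_c below the surface of column A) and equate Σ ρ_i t_i down to z_c; mantle fills any gap and the z_c terms cancel.
Column A: x×2.768 + (z_c − 0 − x)×3.269
Column B: 1.73×0 + 4.11×2.928 + 30.2×2.846 + (z_c − 1.73 − 34.31)×3.269
The z_c×3.269 term appears on both sides and cancels. Collect the known terms of each column as K = Σ(ρt)_known − 3.269 × (depth of known layers): K_A = 0 − 3.269×0 = 0; K_B = 97.98328 − 3.269×(1.73 + 34.31) = −19.83148.
Balance: K_A − x×(3.269 − 2.768) = K_B, so x = (K_A − K_B)/(3.269 − 2.768) = 19.8315/0.501 = 39.6 km.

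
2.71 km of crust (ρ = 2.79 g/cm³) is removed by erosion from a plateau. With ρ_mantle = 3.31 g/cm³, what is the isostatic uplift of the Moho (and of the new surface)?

Unloading: uplift u = e ρ_c/ρ_m = 2.71 km × 2.79/3.31 = 2.28 km.

2.28 km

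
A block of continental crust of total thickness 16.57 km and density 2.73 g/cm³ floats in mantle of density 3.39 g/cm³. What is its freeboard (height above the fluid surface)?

Floating equilibrium: submerged depth d = t ρ_obj/ρ_fluid = 16.57 km × 2.73/3.39 = 13.34 km.
Freeboard = t − d = 16.57 km − 13.34 km = 3.23 km.

3.23 km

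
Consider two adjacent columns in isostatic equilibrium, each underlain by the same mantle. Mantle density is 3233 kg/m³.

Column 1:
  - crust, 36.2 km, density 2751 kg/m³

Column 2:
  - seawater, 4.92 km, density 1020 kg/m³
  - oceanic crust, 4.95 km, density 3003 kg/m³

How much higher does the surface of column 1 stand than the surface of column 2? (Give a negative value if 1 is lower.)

For any compensation level in the mantle, the mantle terms cancel and isostasy reduces to e = (Σt_1 − Σt_2) − (Σ(ρt)_1 − Σ(ρt)_2) / ρ_m.
Σt_1 = 36.2 km; Σt_2 = 9.87 km; Σ(ρt)_1 = 99586.2; Σ(ρt)_2 = 19883.25 (in km·kg/m³).
e = (36.2 − 9.87) − (99586.2 − 19883.25) / 3233 = 1.68 km.

1.68 km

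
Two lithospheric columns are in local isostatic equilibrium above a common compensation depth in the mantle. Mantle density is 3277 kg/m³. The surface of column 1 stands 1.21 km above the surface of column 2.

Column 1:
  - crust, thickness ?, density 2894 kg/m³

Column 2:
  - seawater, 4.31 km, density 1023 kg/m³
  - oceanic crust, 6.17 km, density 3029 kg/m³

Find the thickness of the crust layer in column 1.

Take the compensation level at the base of the deeper column (depth z_c below the surface of column 1) and equate Σ ρ_i t_i down to z_c; mantle fills any gap and the z_c terms cancel.
Column 1: x×2894 + (z_c − 0 − x)×3277
Column 2: 1.21×0 + 4.31×1023 + 6.17×3029 + (z_c − 1.21 − 10.48)×3277
The z_c×3277 term appears on both sides and cancels. Collect the known terms of each column as K = Σ(ρt)_known − 3277 × (depth of known layers): K_1 = 0 − 3277×0 = 0; K_2 = 23098.06 − 3277×(1.21 + 10.48) = −15210.07.
Balance: K_1 − x×(3277 − 2894) = K_2, so x = (K_1 − K_2)/(3277 − 2894) = 15210.1/383 = 39.7 km.

39.7 km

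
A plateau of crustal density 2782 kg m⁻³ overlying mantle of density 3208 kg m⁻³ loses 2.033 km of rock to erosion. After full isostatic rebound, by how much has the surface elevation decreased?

0.27 km

Rebound u = e ρ_c/ρ_m = 2.033 km × 2782/3208 = 1.763 km.
Net surface drop = e − u = 2.033 km − 1.763 km = e (ρ_m − ρ_c)/ρ_m = 0.27 km.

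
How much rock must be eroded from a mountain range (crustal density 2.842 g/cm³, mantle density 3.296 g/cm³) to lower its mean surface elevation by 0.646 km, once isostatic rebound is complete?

4.69 km

Net drop Δ = e − u = e − e ρ_c/ρ_m = e (ρ_m − ρ_c)/ρ_m.
e = Δ ρ_m/(ρ_m − ρ_c) = 0.646 km × 3.296/0.454 = 4.69 km.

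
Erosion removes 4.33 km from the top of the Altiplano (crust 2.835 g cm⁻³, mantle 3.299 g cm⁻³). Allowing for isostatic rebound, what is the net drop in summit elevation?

0.609 km

Rebound u = e ρ_c/ρ_m = 4.33 km × 2.835/3.299 = 3.721 km.
Net surface drop = e − u = 4.33 km − 3.721 km = e (ρ_m − ρ_c)/ρ_m = 0.609 km.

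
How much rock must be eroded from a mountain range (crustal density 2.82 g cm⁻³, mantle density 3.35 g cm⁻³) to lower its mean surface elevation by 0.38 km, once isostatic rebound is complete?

Net drop Δ = e − u = e − e ρ_c/ρ_m = e (ρ_m − ρ_c)/ρ_m.
e = Δ ρ_m/(ρ_m − ρ_c) = 0.38 km × 3.35/0.53 = 2.4 km.

2.4 km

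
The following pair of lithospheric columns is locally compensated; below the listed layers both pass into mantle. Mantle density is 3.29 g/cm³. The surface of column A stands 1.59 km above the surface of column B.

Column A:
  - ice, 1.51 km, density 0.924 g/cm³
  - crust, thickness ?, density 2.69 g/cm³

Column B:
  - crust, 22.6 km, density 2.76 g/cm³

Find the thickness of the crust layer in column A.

22.7 km

Take the compensation level at the base of the deeper column (depth z_c below the surface of column A) and equate Σ ρ_i t_i down to z_c; mantle fills any gap and the z_c terms cancel.
Column A: 1.51×0.924 + x×2.69 + (z_c − 1.51 − x)×3.29
Column B: 1.59×0 + 22.6×2.76 + (z_c − 1.59 − 22.6)×3.29
The z_c×3.29 term appears on both sides and cancels. Collect the known terms of each column as K = Σ(ρt)_known − 3.29 × (depth of known layers): K_A = 1.39524 − 3.29×1.51 = −3.57266; K_B = 62.376 − 3.29×(1.59 + 22.6) = −17.2091.
Balance: K_A − x×(3.29 − 2.69) = K_B, so x = (K_A − K_B)/(3.29 − 2.69) = 13.6364/0.6 = 22.7 km.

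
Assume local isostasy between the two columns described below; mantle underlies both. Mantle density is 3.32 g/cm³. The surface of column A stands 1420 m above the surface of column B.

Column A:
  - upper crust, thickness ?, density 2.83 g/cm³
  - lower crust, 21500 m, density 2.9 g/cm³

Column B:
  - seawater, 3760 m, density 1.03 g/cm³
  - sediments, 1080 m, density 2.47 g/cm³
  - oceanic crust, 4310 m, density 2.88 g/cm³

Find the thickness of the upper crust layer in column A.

14500 m

Take the compensation level at the base of the deeper column (depth z_c below the surface of column A) and equate Σ ρ_i t_i down to z_c; mantle fills any gap and the z_c terms cancel.
Column A: x×2.83 + 21500×2.9 + (z_c − 21500 − x)×3.32
Column B: 1420×0 + 3760×1.03 + 1080×2.47 + 4310×2.88 + (z_c − 1420 − 9150)×3.32
The z_c×3.32 term appears on both sides and cancels. Collect the known terms of each column as K = Σ(ρt)_known − 3.32 × (depth of known layers): K_A = 62350 − 3.32×21500 = −9030; K_B = 18953.2 − 3.32×(1420 + 9150) = −16139.2.
Balance: K_A − x×(3.32 − 2.83) = K_B, so x = (K_A − K_B)/(3.32 − 2.83) = 7109.2/0.49 = 14500 m.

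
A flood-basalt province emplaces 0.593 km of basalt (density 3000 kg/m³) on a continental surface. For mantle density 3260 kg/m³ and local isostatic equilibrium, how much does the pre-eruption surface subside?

0.546 km

Subaerial loading: s = t ρ_load / ρ_m.
s = 0.593 km × 3000/3260 = 0.546 km.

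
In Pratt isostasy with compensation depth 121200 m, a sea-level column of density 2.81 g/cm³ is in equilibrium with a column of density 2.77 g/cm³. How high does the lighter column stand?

1750 m

ρ_ref D = ρ (D + h) → h = D (ρ_ref − ρ)/ρ.
h = 121200 m × (2.81 − 2.77)/2.77 = 1750 m.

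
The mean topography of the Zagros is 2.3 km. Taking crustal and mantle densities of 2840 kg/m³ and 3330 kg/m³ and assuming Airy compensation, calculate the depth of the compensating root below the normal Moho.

13.3 km

Equating mass per unit area of the two columns: the weight of the topography is balanced by the buoyancy of the root, ρ_c h = (ρ_m − ρ_c) r.
r = h · ρ_c / (ρ_m − ρ_c) = 2.3 km × 2840 / (3330 − 2840) = 13.3 km.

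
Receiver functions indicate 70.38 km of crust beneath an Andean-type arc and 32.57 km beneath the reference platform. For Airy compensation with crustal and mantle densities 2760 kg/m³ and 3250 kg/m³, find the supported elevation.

5.7 km

Excess crust Δ = 70.38 km − 32.57 km = 37.81 km, split between elevation h and root r with h + r = Δ.
Airy balance ρ_c h = (ρ_m − ρ_c) r gives r = h ρ_c/(ρ_m − ρ_c), so h (1 + ρ_c/(ρ_m − ρ_c)) = Δ, i.e. h = Δ (ρ_m − ρ_c)/ρ_m.
h = 37.81 km × 490/3250 = 5.7 km.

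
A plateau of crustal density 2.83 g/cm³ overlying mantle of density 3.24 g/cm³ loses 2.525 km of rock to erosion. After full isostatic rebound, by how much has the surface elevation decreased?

Rebound u = e ρ_c/ρ_m = 2.525 km × 2.83/3.24 = 2.205 km.
Net surface drop = e − u = 2.525 km − 2.205 km = e (ρ_m − ρ_c)/ρ_m = 0.32 km.

0.32 km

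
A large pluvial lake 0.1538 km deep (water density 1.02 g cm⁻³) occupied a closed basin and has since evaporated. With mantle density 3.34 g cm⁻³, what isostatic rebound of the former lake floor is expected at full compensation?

0.047 km

u = d ρ_w/ρ_m = 0.1538 km × 1.02/3.34 = 0.047 km.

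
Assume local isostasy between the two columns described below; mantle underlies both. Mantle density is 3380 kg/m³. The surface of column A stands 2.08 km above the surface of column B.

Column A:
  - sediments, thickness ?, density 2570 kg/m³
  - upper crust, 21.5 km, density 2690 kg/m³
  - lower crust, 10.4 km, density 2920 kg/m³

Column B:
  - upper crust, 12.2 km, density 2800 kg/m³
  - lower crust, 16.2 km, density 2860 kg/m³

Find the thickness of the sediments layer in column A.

Take the compensation level at the base of the deeper column (depth z_c below the surface of column A) and equate Σ ρ_i t_i down to z_c; mantle fills any gap and the z_c terms cancel.
Column A: x×2570 + 21.5×2690 + 10.4×2920 + (z_c − 31.9 − x)×3380
Column B: 2.08×0 + 12.2×2800 + 16.2×2860 + (z_c − 2.08 − 28.4)×3380
The z_c×3380 term appears on both sides and cancels. Collect the known terms of each column as K = Σ(ρt)_known − 3380 × (depth of known layers): K_A = 88203 − 3380×31.9 = −19619; K_B = 80492 − 3380×(2.08 + 28.4) = −22530.4.
Balance: K_A − x×(3380 − 2570) = K_B, so x = (K_A − K_B)/(3380 − 2570) = 2911.4/810 = 3.59 km.

3.59 km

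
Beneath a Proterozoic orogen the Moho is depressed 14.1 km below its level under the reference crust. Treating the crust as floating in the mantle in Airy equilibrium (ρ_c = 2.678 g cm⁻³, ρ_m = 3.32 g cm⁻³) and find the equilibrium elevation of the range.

3.38 km

Equating mass per unit area of the two columns: ρ_c h = (ρ_m − ρ_c) r.
h = r (ρ_m − ρ_c) / ρ_c = 14.1 km × (3.32 − 2.678) / 2.678 = 3.38 km.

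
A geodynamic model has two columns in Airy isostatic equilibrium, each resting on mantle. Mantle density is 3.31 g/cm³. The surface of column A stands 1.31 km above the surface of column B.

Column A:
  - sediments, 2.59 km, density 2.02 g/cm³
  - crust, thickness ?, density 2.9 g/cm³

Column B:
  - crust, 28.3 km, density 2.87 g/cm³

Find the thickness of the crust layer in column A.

32.8 km

Take the compensation level at the base of the deeper column (depth z_c below the surface of column A) and equate Σ ρ_i t_i down to z_c; mantle fills any gap and the z_c terms cancel.
Column A: 2.59×2.02 + x×2.9 + (z_c − 2.59 − x)×3.31
Column B: 1.31×0 + 28.3×2.87 + (z_c − 1.31 − 28.3)×3.31
The z_c×3.31 term appears on both sides and cancels. Collect the known terms of each column as K = Σ(ρt)_known − 3.31 × (depth of known layers): K_A = 5.2318 − 3.31×2.59 = −3.3411; K_B = 81.221 − 3.31×(1.31 + 28.3) = −16.7881.
Balance: K_A − x×(3.31 − 2.9) = K_B, so x = (K_A − K_B)/(3.31 − 2.9) = 13.447/0.41 = 32.8 km.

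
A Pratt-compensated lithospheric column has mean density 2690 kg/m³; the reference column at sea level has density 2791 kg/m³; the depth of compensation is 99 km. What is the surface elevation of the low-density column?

3.72 km

ρ_ref D = ρ (D + h) → h = D (ρ_ref − ρ)/ρ.
h = 99 km × (2791 − 2690)/2690 = 3.72 km.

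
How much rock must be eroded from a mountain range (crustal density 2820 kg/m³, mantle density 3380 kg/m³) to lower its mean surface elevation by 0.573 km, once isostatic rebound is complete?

Net drop Δ = e − u = e − e ρ_c/ρ_m = e (ρ_m − ρ_c)/ρ_m.
e = Δ ρ_m/(ρ_m − ρ_c) = 0.573 km × 3380/560 = 3.46 km.

3.46 km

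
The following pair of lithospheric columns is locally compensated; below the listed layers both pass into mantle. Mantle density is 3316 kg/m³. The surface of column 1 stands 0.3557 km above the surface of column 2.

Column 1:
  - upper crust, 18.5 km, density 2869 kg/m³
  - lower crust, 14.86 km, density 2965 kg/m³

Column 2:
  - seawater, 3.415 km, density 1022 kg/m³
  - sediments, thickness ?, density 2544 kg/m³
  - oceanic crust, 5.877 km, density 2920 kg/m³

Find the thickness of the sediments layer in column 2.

Take the compensation level at the base of the deeper column (depth z_c below the surface of column 1) and equate Σ ρ_i t_i down to z_c; mantle fills any gap and the z_c terms cancel.
Column 1: 18.5×2869 + 14.86×2965 + (z_c − 33.36)×3316
Column 2: 0.3557×0 + 3.415×1022 + x×2544 + 5.877×2920 + (z_c − 0.3557 − 9.292 − x)×3316
The z_c×3316 term appears on both sides and cancels. Collect the known terms of each column as K = Σ(ρt)_known − 3316 × (depth of known layers): K_1 = 97136.4 − 3316×33.36 = −13485.36; K_2 = 20650.97 − 3316×(0.3557 + 9.292) = −11340.8032.
Balance: K_1 = K_2 − x×(3316 − 2544), so x = (K_2 − K_1)/(3316 − 2544) = 2144.56/772 = 2.78 km.

2.78 km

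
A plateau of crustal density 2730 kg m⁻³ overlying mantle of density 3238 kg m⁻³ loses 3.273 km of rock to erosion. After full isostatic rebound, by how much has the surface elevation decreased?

Rebound u = e ρ_c/ρ_m = 3.273 km × 2730/3238 = 2.76 km.
Net surface drop = e − u = 3.273 km − 2.76 km = e (ρ_m − ρ_c)/ρ_m = 0.513 km.

0.513 km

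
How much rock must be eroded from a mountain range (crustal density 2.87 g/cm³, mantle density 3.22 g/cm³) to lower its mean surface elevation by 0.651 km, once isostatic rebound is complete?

5.99 km

Net drop Δ = e − u = e − e ρ_c/ρ_m = e (ρ_m − ρ_c)/ρ_m.
e = Δ ρ_m/(ρ_m − ρ_c) = 0.651 km × 3.22/0.35 = 5.99 km.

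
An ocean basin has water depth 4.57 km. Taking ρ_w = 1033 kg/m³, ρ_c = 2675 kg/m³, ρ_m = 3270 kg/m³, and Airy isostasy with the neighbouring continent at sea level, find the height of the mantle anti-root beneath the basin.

In Airy isostatic equilibrium: replacing crust with seawater at the top is compensated by replacing crust with mantle at the base: d (ρ_c − ρ_w) = a (ρ_m − ρ_c).
a = d (ρ_c − ρ_w)/(ρ_m − ρ_c) = 4.57 km × 1642/595 = 12.6 km.

12.6 km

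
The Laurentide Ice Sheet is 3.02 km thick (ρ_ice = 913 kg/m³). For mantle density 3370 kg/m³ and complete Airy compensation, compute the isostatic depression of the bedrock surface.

0.818 km

Balancing pressure at the compensation depth: the ice load ρ_ice t is balanced by mantle displaced below, ρ_m s.
s = t ρ_ice / ρ_m = 3.02 km × 913/3370 = 0.818 km.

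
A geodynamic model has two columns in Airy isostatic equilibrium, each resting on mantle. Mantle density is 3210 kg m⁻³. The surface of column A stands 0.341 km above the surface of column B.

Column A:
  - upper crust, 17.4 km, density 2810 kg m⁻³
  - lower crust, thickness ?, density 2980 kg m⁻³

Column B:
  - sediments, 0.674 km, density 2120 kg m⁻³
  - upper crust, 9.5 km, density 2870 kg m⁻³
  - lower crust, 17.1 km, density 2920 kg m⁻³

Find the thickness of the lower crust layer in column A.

13.3 km

Take the compensation level at the base of the deeper column (depth z_c below the surface of column A) and equate Σ ρ_i t_i down to z_c; mantle fills any gap and the z_c terms cancel.
Column A: 17.4×2810 + x×2980 + (z_c − 17.4 − x)×3210
Column B: 0.341×0 + 0.674×2120 + 9.5×2870 + 17.1×2920 + (z_c − 0.341 − 27.274)×3210
The z_c×3210 term appears on both sides and cancels. Collect the known terms of each column as K = Σ(ρt)_known − 3210 × (depth of known layers): K_A = 48894 − 3210×17.4 = −6960; K_B = 78625.88 − 3210×(0.341 + 27.274) = −10018.27.
Balance: K_A − x×(3210 − 2980) = K_B, so x = (K_A − K_B)/(3210 − 2980) = 3058.27/230 = 13.3 km.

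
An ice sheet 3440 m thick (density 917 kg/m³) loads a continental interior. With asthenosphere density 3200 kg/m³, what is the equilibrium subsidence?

986 m

In Airy isostatic equilibrium: the ice load ρ_ice t is balanced by mantle displaced below, ρ_m s.
s = t ρ_ice / ρ_m = 3440 m × 917/3200 = 986 m.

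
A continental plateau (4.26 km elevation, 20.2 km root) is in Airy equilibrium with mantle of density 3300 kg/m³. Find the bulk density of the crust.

ρ_c h = (ρ_m − ρ_c) r → ρ_c (h + r) = ρ_m r → ρ_c = ρ_m r / (h + r).
ρ_c = 3300 × 20.2 km / (4.26 km + 20.2 km) = 2730 kg/m³.

2730 kg/m³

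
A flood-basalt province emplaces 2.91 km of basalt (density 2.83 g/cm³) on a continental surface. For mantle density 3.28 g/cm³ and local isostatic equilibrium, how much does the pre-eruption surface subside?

2.51 km

Subaerial loading: s = t ρ_load / ρ_m.
s = 2.91 km × 2.83/3.28 = 2.51 km.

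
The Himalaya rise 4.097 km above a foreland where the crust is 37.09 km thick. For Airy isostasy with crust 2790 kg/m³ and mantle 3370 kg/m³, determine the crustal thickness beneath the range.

60.9 km

Root depth r = h ρ_c / (ρ_m − ρ_c) = 4.097 km × 2790 / 580 = 19.71 km.
Total thickness = T + h + r = 37.09 km + 4.097 km + 19.71 km = 60.9 km.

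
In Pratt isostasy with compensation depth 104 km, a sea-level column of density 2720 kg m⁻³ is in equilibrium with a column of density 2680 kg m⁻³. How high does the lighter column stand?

1.55 km

ρ_ref D = ρ (D + h) → h = D (ρ_ref − ρ)/ρ.
h = 104 km × (2720 − 2680)/2680 = 1.55 km.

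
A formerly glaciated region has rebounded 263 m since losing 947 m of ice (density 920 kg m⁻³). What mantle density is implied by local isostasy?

ρ_m = ρ_ice t / u = 920 × 947 m/263 m = 3310 kg m⁻³.

3310 kg m⁻³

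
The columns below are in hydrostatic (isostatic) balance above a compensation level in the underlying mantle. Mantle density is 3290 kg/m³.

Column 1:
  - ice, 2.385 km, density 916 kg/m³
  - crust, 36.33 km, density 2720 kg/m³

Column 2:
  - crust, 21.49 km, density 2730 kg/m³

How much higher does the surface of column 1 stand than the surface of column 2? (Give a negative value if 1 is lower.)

4.36 km

For any compensation level in the mantle, the mantle terms cancel and isostasy reduces to e = (Σt_1 − Σt_2) − (Σ(ρt)_1 − Σ(ρt)_2) / ρ_m.
Σt_1 = 38.715 km; Σt_2 = 21.49 km; Σ(ρt)_1 = 101002.26; Σ(ρt)_2 = 58667.7 (in km·kg/m³).
e = (38.715 − 21.49) − (101002.26 − 58667.7) / 3290 = 4.36 km.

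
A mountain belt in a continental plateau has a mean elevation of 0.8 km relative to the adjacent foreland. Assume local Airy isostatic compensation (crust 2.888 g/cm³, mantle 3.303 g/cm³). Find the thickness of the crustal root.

Balancing pressure at the compensation depth: the weight of the topography is balanced by the buoyancy of the root, ρ_c h = (ρ_m − ρ_c) r.
r = h · ρ_c / (ρ_m − ρ_c) = 0.8 km × 2.888 / (3.303 − 2.888) = 5.57 km.

5.57 km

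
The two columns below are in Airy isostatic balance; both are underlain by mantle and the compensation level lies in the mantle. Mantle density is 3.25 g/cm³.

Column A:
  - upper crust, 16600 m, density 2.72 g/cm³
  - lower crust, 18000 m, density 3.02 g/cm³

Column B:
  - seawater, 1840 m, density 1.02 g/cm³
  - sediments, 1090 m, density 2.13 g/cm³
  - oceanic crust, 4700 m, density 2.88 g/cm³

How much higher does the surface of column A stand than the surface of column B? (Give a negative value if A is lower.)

For any compensation level in the mantle, the mantle terms cancel and isostasy reduces to e = (Σt_A − Σt_B) − (Σ(ρt)_A − Σ(ρt)_B) / ρ_m.
Σt_A = 34600 m; Σt_B = 7630 m; Σ(ρt)_A = 99512; Σ(ρt)_B = 17734.5 (in m·g/cm³).
e = (34600 − 7630) − (99512 − 17734.5) / 3.25 = 1810 m.

1810 m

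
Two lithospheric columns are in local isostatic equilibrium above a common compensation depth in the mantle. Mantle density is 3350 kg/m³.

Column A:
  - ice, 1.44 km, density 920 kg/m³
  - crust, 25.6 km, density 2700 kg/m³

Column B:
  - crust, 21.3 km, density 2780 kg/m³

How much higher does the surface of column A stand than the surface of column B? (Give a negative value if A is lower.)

2.39 km

For any compensation level in the mantle, the mantle terms cancel and isostasy reduces to e = (Σt_A − Σt_B) − (Σ(ρt)_A − Σ(ρt)_B) / ρ_m.
Σt_A = 27.04 km; Σt_B = 21.3 km; Σ(ρt)_A = 70444.8; Σ(ρt)_B = 59214 (in km·kg/m³).
e = (27.04 − 21.3) − (70444.8 − 59214) / 3350 = 2.39 km.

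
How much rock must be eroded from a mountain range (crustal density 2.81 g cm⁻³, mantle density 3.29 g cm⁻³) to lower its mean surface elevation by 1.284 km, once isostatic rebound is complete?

8.8 km

Net drop Δ = e − u = e − e ρ_c/ρ_m = e (ρ_m − ρ_c)/ρ_m.
e = Δ ρ_m/(ρ_m − ρ_c) = 1.284 km × 3.29/0.48 = 8.8 km.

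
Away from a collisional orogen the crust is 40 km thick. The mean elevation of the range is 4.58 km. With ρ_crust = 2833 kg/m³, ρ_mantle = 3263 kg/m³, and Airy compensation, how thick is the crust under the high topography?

Root depth r = h ρ_c / (ρ_m − ρ_c) = 4.58 km × 2833 / 430 = 30.17 km.
Total thickness = T + h + r = 40 km + 4.58 km + 30.17 km = 74.8 km.

74.8 km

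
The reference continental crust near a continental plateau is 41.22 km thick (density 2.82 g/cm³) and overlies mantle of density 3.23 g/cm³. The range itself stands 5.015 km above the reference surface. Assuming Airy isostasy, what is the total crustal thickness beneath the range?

80.7 km

Root depth r = h ρ_c / (ρ_m − ρ_c) = 5.015 km × 2.82 / 0.41 = 34.49 km.
Total thickness = T + h + r = 41.22 km + 5.015 km + 34.49 km = 80.7 km.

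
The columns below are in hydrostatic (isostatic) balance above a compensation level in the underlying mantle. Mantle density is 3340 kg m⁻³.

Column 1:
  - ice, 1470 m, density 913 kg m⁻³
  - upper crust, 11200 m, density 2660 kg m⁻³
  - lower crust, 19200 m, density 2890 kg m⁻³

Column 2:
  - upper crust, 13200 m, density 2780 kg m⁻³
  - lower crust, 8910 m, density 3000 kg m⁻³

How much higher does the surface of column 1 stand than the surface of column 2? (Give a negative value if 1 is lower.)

For any compensation level in the mantle, the mantle terms cancel and isostasy reduces to e = (Σt_1 − Σt_2) − (Σ(ρt)_1 − Σ(ρt)_2) / ρ_m.
Σt_1 = 31870 m; Σt_2 = 22110 m; Σ(ρt)_1 = 86622110; Σ(ρt)_2 = 63426000 (in m·kg m⁻³).
e = (31870 − 22110) − (86622110 − 63426000) / 3340 = 2820 m.

2820 m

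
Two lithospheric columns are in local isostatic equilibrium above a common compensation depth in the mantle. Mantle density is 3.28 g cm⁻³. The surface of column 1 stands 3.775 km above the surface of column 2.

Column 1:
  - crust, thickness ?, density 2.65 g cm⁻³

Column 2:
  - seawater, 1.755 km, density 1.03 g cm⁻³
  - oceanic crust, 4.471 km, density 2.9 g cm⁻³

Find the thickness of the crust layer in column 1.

Take the compensation level at the base of the deeper column (depth z_c below the surface of column 1) and equate Σ ρ_i t_i down to z_c; mantle fills any gap and the z_c terms cancel.
Column 1: x×2.65 + (z_c − 0 − x)×3.28
Column 2: 3.775×0 + 1.755×1.03 + 4.471×2.9 + (z_c − 3.775 − 6.226)×3.28
The z_c×3.28 term appears on both sides and cancels. Collect the known terms of each column as K = Σ(ρt)_known − 3.28 × (depth of known layers): K_1 = 0 − 3.28×0 = 0; K_2 = 14.77355 − 3.28×(3.775 + 6.226) = −18.02973.
Balance: K_1 − x×(3.28 − 2.65) = K_2, so x = (K_1 − K_2)/(3.28 − 2.65) = 18.0297/0.63 = 28.6 km.

28.6 km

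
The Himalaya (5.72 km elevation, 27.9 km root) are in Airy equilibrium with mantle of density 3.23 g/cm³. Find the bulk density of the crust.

2.68 g/cm³

ρ_c h = (ρ_m − ρ_c) r → ρ_c (h + r) = ρ_m r → ρ_c = ρ_m r / (h + r).
ρ_c = 3.23 × 27.9 km / (5.72 km + 27.9 km) = 2.68 g/cm³.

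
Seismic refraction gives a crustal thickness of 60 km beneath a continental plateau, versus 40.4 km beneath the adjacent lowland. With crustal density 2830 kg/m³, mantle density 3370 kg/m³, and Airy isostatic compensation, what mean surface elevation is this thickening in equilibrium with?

Excess crust Δ = 60 km − 40.4 km = 19.6 km, split between elevation h and root r with h + r = Δ.
Airy balance ρ_c h = (ρ_m − ρ_c) r gives r = h ρ_c/(ρ_m − ρ_c), so h (1 + ρ_c/(ρ_m − ρ_c)) = Δ, i.e. h = Δ (ρ_m − ρ_c)/ρ_m.
h = 19.6 km × 540/3370 = 3.14 km.

3.14 km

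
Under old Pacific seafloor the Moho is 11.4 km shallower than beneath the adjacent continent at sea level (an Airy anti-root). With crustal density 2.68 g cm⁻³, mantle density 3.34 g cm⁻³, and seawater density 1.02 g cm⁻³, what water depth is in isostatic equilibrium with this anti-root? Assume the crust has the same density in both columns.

4.53 km

Replacing a thickness d of crust by seawater at the top must be balanced by replacing crust with mantle at the base: d (ρ_c − ρ_w) = a (ρ_m − ρ_c).
d = a (ρ_m − ρ_c)/(ρ_c − ρ_w) = 11.4 km × 0.66/1.66 = 4.53 km.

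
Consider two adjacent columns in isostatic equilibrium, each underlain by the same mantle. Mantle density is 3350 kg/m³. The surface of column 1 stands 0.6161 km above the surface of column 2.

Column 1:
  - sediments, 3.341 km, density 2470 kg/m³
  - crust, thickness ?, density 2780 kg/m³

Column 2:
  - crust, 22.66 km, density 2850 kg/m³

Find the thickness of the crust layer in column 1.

Take the compensation level at the base of the deeper column (depth z_c below the surface of column 1) and equate Σ ρ_i t_i down to z_c; mantle fills any gap and the z_c terms cancel.
Column 1: 3.341×2470 + x×2780 + (z_c − 3.341 − x)×3350
Column 2: 0.6161×0 + 22.66×2850 + (z_c − 0.6161 − 22.66)×3350
The z_c×3350 term appears on both sides and cancels. Collect the known terms of each column as K = Σ(ρt)_known − 3350 × (depth of known layers): K_1 = 8252.27 − 3350×3.341 = −2940.08; K_2 = 64581 − 3350×(0.6161 + 22.66) = −13393.935.
Balance: K_1 − x×(3350 − 2780) = K_2, so x = (K_1 − K_2)/(3350 − 2780) = 10453.9/570 = 18.3 km.

18.3 km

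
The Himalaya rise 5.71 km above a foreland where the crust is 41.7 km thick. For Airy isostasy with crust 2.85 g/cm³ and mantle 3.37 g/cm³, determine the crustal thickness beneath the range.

Root depth r = h ρ_c / (ρ_m − ρ_c) = 5.71 km × 2.85 / 0.52 = 31.3 km.
Total thickness = T + h + r = 41.7 km + 5.71 km + 31.3 km = 78.7 km.

78.7 km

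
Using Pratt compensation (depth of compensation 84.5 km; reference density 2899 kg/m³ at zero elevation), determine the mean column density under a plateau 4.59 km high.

2750 kg/m³

Pratt balance: ρ_ref D = ρ (D + h).
ρ = ρ_ref D/(D + h) = 2899 × 84.5 km/(84.5 km + 4.59 km) = 2750 kg/m³.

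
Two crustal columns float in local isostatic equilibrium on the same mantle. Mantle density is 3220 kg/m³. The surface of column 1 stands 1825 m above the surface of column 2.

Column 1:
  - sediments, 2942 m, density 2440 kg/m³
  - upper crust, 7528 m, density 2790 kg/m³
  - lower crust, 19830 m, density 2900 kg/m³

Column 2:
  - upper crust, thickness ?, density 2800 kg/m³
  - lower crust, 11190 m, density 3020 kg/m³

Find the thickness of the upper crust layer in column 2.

8960 m

Take the compensation level at the base of the deeper column (depth z_c below the surface of column 1) and equate Σ ρ_i t_i down to z_c; mantle fills any gap and the z_c terms cancel.
Column 1: 2942×2440 + 7528×2790 + 19830×2900 + (z_c − 30300)×3220
Column 2: 1825×0 + x×2800 + 11190×3020 + (z_c − 1825 − 11190 − x)×3220
The z_c×3220 term appears on both sides and cancels. Collect the known terms of each column as K = Σ(ρt)_known − 3220 × (depth of known layers): K_1 = 85688600 − 3220×30300 = −11877400; K_2 = 33793800 − 3220×(1825 + 11190) = −8114500.
Balance: K_1 = K_2 − x×(3220 − 2800), so x = (K_2 − K_1)/(3220 − 2800) = 3762900/420 = 8960 m.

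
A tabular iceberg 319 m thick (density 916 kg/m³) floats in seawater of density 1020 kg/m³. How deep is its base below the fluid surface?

286 m

Draft d = t ρ_obj/ρ_fluid = 319 m × 916/1020 = 286 m.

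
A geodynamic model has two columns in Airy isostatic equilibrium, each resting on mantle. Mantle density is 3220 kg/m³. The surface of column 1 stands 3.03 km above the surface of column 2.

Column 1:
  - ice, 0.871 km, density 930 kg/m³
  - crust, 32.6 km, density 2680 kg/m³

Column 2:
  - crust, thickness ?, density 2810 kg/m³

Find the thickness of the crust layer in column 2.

24 km

Take the compensation level at the base of the deeper column (depth z_c below the surface of column 1) and equate Σ ρ_i t_i down to z_c; mantle fills any gap and the z_c terms cancel.
Column 1: 0.871×930 + 32.6×2680 + (z_c − 33.471)×3220
Column 2: 3.03×0 + x×2810 + (z_c − 3.03 − 0 − x)×3220
The z_c×3220 term appears on both sides and cancels. Collect the known terms of each column as K = Σ(ρt)_known − 3220 × (depth of known layers): K_1 = 88178.03 − 3220×33.471 = −19598.59; K_2 = 0 − 3220×(3.03 + 0) = −9756.6.
Balance: K_1 = K_2 − x×(3220 − 2810), so x = (K_2 − K_1)/(3220 − 2810) = 9841.99/410 = 24 km.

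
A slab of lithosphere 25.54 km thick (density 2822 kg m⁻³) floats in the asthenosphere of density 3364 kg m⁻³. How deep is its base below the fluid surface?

21.4 km

Draft d = t ρ_obj/ρ_fluid = 25.54 km × 2822/3364 = 21.4 km.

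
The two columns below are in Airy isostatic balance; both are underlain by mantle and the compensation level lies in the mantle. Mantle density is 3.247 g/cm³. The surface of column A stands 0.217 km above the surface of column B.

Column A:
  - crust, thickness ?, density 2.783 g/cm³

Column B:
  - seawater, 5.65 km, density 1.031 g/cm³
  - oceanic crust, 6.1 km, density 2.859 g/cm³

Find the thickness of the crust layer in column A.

Take the compensation level at the base of the deeper column (depth z_c below the surface of column A) and equate Σ ρ_i t_i down to z_c; mantle fills any gap and the z_c terms cancel.
Column A: x×2.783 + (z_c − 0 − x)×3.247
Column B: 0.217×0 + 5.65×1.031 + 6.1×2.859 + (z_c − 0.217 − 11.75)×3.247
The z_c×3.247 term appears on both sides and cancels. Collect the known terms of each column as K = Σ(ρt)_known − 3.247 × (depth of known layers): K_A = 0 − 3.247×0 = 0; K_B = 23.26505 − 3.247×(0.217 + 11.75) = −15.591799.
Balance: K_A − x×(3.247 − 2.783) = K_B, so x = (K_A − K_B)/(3.247 − 2.783) = 15.5918/0.464 = 33.6 km.

33.6 km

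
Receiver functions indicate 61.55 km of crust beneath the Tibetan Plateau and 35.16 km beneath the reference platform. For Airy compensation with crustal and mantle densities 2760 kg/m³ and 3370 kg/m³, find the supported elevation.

4.78 km

Excess crust Δ = 61.55 km − 35.16 km = 26.39 km, split between elevation h and root r with h + r = Δ.
Airy balance ρ_c h = (ρ_m − ρ_c) r gives r = h ρ_c/(ρ_m − ρ_c), so h (1 + ρ_c/(ρ_m − ρ_c)) = Δ, i.e. h = Δ (ρ_m − ρ_c)/ρ_m.
h = 26.39 km × 610/3370 = 4.78 km.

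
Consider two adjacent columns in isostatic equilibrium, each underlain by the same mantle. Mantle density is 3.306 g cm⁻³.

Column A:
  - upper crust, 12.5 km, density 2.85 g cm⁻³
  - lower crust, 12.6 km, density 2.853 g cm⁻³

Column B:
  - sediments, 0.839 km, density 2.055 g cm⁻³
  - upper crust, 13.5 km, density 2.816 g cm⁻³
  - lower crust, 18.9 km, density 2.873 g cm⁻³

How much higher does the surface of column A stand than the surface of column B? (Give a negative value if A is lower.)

−1.34 km

For any compensation level in the mantle, the mantle terms cancel and isostasy reduces to e = (Σt_A − Σt_B) − (Σ(ρt)_A − Σ(ρt)_B) / ρ_m.
Σt_A = 25.1 km; Σt_B = 33.239 km; Σ(ρt)_A = 71.5728; Σ(ρt)_B = 94.039845 (in km·g cm⁻³).
e = (25.1 − 33.239) − (71.5728 − 94.039845) / 3.306 = −1.34 km.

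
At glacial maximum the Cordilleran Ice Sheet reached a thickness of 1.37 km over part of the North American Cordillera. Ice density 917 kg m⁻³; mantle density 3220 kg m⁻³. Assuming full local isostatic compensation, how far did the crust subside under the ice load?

In Airy isostatic equilibrium: the ice load ρ_ice t is balanced by mantle displaced below, ρ_m s.
s = t ρ_ice / ρ_m = 1.37 km × 917/3220 = 0.39 km.

0.39 km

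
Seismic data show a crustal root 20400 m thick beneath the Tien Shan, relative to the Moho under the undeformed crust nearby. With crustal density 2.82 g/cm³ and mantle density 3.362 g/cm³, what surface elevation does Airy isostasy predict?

3920 m

Balancing pressure at the compensation depth: ρ_c h = (ρ_m − ρ_c) r.
h = r (ρ_m − ρ_c) / ρ_c = 20400 m × (3.362 − 2.82) / 2.82 = 3920 m.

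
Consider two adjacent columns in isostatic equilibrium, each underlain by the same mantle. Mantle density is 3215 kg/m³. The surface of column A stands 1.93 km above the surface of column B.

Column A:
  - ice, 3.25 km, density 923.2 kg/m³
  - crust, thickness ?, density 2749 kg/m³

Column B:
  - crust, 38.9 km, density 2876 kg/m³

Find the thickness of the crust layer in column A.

Take the compensation level at the base of the deeper column (depth z_c below the surface of column A) and equate Σ ρ_i t_i down to z_c; mantle fills any gap and the z_c terms cancel.
Column A: 3.25×923.2 + x×2749 + (z_c − 3.25 − x)×3215
Column B: 1.93×0 + 38.9×2876 + (z_c − 1.93 − 38.9)×3215
The z_c×3215 term appears on both sides and cancels. Collect the known terms of each column as K = Σ(ρt)_known − 3215 × (depth of known layers): K_A = 3000.4 − 3215×3.25 = −7448.35; K_B = 111876.4 − 3215×(1.93 + 38.9) = −19392.05.
Balance: K_A − x×(3215 − 2749) = K_B, so x = (K_A − K_B)/(3215 − 2749) = 11943.7/466 = 25.6 km.

25.6 km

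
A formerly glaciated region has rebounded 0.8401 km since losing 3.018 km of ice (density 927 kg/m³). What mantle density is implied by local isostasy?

3330 kg/m³

ρ_m = ρ_ice t / u = 927 × 3.018 km/0.8401 km = 3330 kg/m³.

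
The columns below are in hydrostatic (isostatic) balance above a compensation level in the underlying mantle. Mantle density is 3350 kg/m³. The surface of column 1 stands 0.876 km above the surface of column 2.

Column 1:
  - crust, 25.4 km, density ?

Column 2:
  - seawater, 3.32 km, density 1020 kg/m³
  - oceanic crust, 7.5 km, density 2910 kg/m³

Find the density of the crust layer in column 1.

Take the compensation level at the base of the deeper column (depth z_c below the surface of column 1) and equate Σ ρ_i t_i down to z_c; mantle fills any gap and the z_c terms cancel.
Column 1: 25.4×ρ + (z_c − 25.4)×3350
Column 2: 0.876×0 + 3.32×1020 + 7.5×2910 + (z_c − 0.876 − 10.82)×3350
The z_c×3350 term appears on both sides and cancels. Collect the known terms of each column as K = Σ(ρt)_known − 3350 × (depth of known layers): K_1 = 0 − 3350×25.4 = −85090; K_2 = 25211.4 − 3350×(0.876 + 10.82) = −13970.2.
Balance: K_1 + 25.4×ρ = K_2, so ρ = (K_2 − K_1)/25.4 = 71119.8/25.4 = 2800 kg/m³.

2800 kg/m³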